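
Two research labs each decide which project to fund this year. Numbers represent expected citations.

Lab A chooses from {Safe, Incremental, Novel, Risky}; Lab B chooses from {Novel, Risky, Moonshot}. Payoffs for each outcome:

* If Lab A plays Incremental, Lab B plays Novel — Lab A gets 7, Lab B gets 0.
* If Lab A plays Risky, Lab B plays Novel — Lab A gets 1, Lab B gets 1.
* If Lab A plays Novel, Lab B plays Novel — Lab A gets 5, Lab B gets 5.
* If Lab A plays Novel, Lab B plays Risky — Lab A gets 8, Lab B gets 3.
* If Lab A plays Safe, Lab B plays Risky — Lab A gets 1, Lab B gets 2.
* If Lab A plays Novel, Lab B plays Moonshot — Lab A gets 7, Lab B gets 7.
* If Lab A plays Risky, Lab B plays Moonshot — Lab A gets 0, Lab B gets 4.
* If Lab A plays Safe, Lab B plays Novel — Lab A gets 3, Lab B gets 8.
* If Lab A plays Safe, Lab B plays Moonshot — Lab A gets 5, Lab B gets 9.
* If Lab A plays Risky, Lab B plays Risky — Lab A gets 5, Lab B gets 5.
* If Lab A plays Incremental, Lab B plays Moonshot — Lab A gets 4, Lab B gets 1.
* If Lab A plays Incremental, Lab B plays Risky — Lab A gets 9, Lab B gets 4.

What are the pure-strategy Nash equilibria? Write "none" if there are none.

For each player, find the best response to each opponent profile; mutual best responses are the pure NE.
Lab A against Novel: payoffs 3, 7, 5, 1 → best response Incremental.
Lab A against Risky: payoffs 1, 9, 8, 5 → best response Incremental.
Lab A against Moonshot: payoffs 5, 4, 7, 0 → best response Novel.
Lab B against Safe: payoffs 8, 2, 9 → best response Moonshot.
Lab B against Incremental: payoffs 0, 4, 1 → best response Risky.
Lab B against Novel: payoffs 5, 3, 7 → best response Moonshot.
Lab B against Risky: payoffs 1, 5, 4 → best response Risky.
Mutual best responses: (Incremental, Risky); (Novel, Moonshot).

(Incremental, Risky); (Novel, Moonshot)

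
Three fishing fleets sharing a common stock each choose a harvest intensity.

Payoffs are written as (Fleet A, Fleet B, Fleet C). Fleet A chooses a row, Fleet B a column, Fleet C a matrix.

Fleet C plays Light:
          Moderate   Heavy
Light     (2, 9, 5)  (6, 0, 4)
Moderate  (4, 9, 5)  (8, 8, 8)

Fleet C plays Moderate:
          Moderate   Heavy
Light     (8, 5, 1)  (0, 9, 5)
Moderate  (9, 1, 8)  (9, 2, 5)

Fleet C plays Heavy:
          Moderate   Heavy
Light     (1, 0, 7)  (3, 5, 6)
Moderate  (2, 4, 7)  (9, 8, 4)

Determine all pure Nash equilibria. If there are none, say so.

none

(Light, Moderate, Light): Fleet A can switch to Moderate (2 → 4). Not NE.
(Light, Moderate, Moderate): Fleet A can switch to Moderate (8 → 9). Not NE.
(Light, Moderate, Heavy): Fleet A can switch to Moderate (1 → 2). Not NE.
(Light, Heavy, Light): Fleet A can switch to Moderate (6 → 8). Not NE.
(Light, Heavy, Moderate): Fleet A can switch to Moderate (0 → 9). Not NE.
(Light, Heavy, Heavy): Fleet A can switch to Moderate (3 → 9). Not NE.
(Moderate, Moderate, Light): Fleet C can switch to Moderate (5 → 8). Not NE.
(Moderate, Moderate, Moderate): Fleet B can switch to Heavy (1 → 2). Not NE.
(The remaining 4 profiles each have a profitable deviation by the same check.)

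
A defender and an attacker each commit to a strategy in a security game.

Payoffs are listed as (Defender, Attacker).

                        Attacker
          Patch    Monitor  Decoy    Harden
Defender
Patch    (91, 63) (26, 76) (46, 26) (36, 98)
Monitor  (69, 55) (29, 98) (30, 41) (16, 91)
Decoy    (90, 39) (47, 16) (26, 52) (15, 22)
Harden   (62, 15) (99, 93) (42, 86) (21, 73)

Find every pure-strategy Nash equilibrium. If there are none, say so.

Pure-strategy Nash equilibria: (Patch, Harden), (Harden, Monitor)

For each player, find the best response to each opponent profile; mutual best responses are the pure NE.
Defender against Patch: payoffs 91, 69, 90, 62 → best response Patch.
Defender against Monitor: payoffs 26, 29, 47, 99 → best response Harden.
Defender against Decoy: payoffs 46, 30, 26, 42 → best response Patch.
Defender against Harden: payoffs 36, 16, 15, 21 → best response Patch.
Attacker against Patch: payoffs 63, 76, 26, 98 → best response Harden.
Attacker against Monitor: payoffs 55, 98, 41, 91 → best response Monitor.
Attacker against Decoy: payoffs 39, 16, 52, 22 → best response Decoy.
Attacker against Harden: payoffs 15, 93, 86, 73 → best response Monitor.
Mutual best responses: (Patch, Harden); (Harden, Monitor).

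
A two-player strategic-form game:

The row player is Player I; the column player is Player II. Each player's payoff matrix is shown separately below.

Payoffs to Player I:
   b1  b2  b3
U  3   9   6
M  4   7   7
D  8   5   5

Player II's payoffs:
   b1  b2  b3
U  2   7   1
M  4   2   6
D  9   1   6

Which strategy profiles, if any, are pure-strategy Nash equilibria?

The pure Nash equilibria are (U, b2); (M, b3); (D, b1).

Check each profile: it is a Nash equilibrium iff no player can strictly gain by switching unilaterally.
(U, b1): Player I can switch to M (3 → 4). Not NE.
(U, b2): Player I gets 9, best alternative 7; Player II gets 7, best alternative 2. No profitable deviation — NE.
(U, b3): Player I can switch to M (6 → 7). Not NE.
(M, b1): Player I can switch to D (4 → 8). Not NE.
(M, b2): Player I can switch to U (7 → 9). Not NE.
(M, b3): Player I gets 7, best alternative 6; Player II gets 6, best alternative 4. No profitable deviation — NE.
(D, b1): Player I gets 8, best alternative 4; Player II gets 9, best alternative 6. No profitable deviation — NE.
(D, b2): Player I can switch to U (5 → 9). Not NE.
(D, b3): Player I can switch to U (5 → 6). Not NE.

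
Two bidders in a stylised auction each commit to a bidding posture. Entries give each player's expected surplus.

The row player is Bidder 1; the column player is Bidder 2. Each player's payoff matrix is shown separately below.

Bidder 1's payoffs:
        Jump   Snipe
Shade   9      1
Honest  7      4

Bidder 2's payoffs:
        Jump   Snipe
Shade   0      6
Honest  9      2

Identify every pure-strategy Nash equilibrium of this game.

none

For each player, find the best response to each opponent profile; mutual best responses are the pure NE.
Bidder 1 against Jump: payoffs 9, 7 → best response Shade.
Bidder 1 against Snipe: payoffs 1, 4 → best response Honest.
Bidder 2 against Shade: payoffs 0, 6 → best response Snipe.
Bidder 2 against Honest: payoffs 9, 2 → best response Jump.
No profile is a mutual best response for all players.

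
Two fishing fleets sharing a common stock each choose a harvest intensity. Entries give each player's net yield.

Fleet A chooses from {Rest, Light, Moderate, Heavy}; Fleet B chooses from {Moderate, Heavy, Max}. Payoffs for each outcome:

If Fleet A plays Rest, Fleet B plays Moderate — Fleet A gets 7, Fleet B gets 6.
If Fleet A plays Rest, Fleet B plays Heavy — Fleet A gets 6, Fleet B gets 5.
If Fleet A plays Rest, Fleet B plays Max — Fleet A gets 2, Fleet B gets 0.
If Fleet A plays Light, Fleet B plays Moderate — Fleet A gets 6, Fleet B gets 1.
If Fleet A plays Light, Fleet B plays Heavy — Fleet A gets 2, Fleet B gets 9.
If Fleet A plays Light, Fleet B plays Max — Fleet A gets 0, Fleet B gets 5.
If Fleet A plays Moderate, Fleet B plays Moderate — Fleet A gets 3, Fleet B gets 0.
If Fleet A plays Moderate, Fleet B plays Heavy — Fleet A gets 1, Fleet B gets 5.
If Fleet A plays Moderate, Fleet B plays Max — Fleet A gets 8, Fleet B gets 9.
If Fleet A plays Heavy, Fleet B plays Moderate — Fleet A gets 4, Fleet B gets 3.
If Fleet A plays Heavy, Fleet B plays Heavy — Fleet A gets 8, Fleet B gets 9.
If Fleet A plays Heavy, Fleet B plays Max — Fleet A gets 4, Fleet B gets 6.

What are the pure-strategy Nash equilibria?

The pure Nash equilibria are (Rest, Moderate); (Moderate, Max); (Heavy, Heavy).

Fleet A against Moderate: payoffs 7, 6, 3, 4 → best response Rest.
Fleet A against Heavy: payoffs 6, 2, 1, 8 → best response Heavy.
Fleet A against Max: payoffs 2, 0, 8, 4 → best response Moderate.
Fleet B against Rest: payoffs 6, 5, 0 → best response Moderate.
Fleet B against Light: payoffs 1, 9, 5 → best response Heavy.
Fleet B against Moderate: payoffs 0, 5, 9 → best response Max.
Fleet B against Heavy: payoffs 3, 9, 6 → best response Heavy.
Mutual best responses: (Rest, Moderate); (Moderate, Max); (Heavy, Heavy).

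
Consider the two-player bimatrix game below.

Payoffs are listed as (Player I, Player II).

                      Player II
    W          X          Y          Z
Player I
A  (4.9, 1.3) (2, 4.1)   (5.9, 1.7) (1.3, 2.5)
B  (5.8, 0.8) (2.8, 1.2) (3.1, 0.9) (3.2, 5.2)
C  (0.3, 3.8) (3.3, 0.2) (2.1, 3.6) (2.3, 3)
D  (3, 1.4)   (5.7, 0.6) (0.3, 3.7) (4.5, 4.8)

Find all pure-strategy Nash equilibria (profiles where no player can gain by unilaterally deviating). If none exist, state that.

(D, Z)

Player I against W: payoffs 4.9, 5.8, 0.3, 3 → best response B.
Player I against X: payoffs 2, 2.8, 3.3, 5.7 → best response D.
Player I against Y: payoffs 5.9, 3.1, 2.1, 0.3 → best response A.
Player I against Z: payoffs 1.3, 3.2, 2.3, 4.5 → best response D.
Player II against A: payoffs 1.3, 4.1, 1.7, 2.5 → best response X.
Player II against B: payoffs 0.8, 1.2, 0.9, 5.2 → best response Z.
Player II against C: payoffs 3.8, 0.2, 3.6, 3 → best response W.
Player II against D: payoffs 1.4, 0.6, 3.7, 4.8 → best response Z.
Mutual best responses: (D, Z).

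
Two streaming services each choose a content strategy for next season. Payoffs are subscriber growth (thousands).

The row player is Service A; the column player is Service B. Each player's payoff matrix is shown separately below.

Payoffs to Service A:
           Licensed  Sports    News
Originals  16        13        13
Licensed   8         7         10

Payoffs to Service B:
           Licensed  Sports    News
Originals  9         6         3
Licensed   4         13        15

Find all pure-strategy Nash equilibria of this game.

Mark each player's best response to every combination of opponents' strategies; a profile where every player is best-responding is a pure Nash equilibrium.
Service A against Licensed: payoffs 16, 8 → best response Originals.
Service A against Sports: payoffs 13, 7 → best response Originals.
Service A against News: payoffs 13, 10 → best response Originals.
Service B against Originals: payoffs 9, 6, 3 → best response Licensed.
Service B against Licensed: payoffs 4, 13, 15 → best response News.
Mutual best responses: (Originals, Licensed).

(Originals, Licensed)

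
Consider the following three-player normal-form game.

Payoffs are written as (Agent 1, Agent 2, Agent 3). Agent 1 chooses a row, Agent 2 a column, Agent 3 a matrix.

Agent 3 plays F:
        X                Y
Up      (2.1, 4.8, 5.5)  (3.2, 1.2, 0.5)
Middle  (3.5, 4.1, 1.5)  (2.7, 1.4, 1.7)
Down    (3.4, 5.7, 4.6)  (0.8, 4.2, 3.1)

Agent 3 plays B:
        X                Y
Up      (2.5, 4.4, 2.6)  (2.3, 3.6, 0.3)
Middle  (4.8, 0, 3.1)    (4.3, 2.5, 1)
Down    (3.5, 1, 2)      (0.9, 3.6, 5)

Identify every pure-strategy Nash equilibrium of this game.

Agent 1 against (X, F): payoffs 2.1, 3.5, 3.4 → best response Middle.
Agent 1 against (X, B): payoffs 2.5, 4.8, 3.5 → best response Middle.
Agent 1 against (Y, F): payoffs 3.2, 2.7, 0.8 → best response Up.
Agent 1 against (Y, B): payoffs 2.3, 4.3, 0.9 → best response Middle.
Agent 2 against (Up, F): payoffs 4.8, 1.2 → best response X.
Agent 2 against (Up, B): payoffs 4.4, 3.6 → best response X.
Agent 2 against (Middle, F): payoffs 4.1, 1.4 → best response X.
Agent 2 against (Middle, B): payoffs 0, 2.5 → best response Y.
Agent 2 against (Down, F): payoffs 5.7, 4.2 → best response X.
Agent 2 against (Down, B): payoffs 1, 3.6 → best response Y.
Agent 3 against (Up, X): payoffs 5.5, 2.6 → best response F.
Agent 3 against (Up, Y): payoffs 0.5, 0.3 → best response F.
Agent 3 against (Middle, X): payoffs 1.5, 3.1 → best response B.
Agent 3 against (Middle, Y): payoffs 1.7, 1 → best response F.
Agent 3 against (Down, X): payoffs 4.6, 2 → best response F.
Agent 3 against (Down, Y): payoffs 3.1, 5 → best response B.
No profile is a mutual best response for all players.

This game has no pure Nash equilibrium.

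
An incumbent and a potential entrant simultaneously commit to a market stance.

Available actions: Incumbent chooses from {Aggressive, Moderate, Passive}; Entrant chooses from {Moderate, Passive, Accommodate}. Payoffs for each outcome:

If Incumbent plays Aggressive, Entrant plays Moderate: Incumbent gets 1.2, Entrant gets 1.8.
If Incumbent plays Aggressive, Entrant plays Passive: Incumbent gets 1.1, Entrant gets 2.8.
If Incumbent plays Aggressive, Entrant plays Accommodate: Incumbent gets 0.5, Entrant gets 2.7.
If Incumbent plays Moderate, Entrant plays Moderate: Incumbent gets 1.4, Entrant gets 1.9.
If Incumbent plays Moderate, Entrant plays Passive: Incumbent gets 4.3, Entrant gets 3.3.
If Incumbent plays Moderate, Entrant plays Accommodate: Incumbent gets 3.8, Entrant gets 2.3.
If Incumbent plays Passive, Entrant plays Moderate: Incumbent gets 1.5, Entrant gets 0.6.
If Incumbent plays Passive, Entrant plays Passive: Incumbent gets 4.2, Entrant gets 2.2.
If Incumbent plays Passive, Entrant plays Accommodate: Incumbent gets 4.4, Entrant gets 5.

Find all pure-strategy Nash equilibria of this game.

(Moderate, Passive); (Passive, Accommodate)

Incumbent against Moderate: payoffs 1.2, 1.4, 1.5 → best response Passive.
Incumbent against Passive: payoffs 1.1, 4.3, 4.2 → best response Moderate.
Incumbent against Accommodate: payoffs 0.5, 3.8, 4.4 → best response Passive.
Entrant against Aggressive: payoffs 1.8, 2.8, 2.7 → best response Passive.
Entrant against Moderate: payoffs 1.9, 3.3, 2.3 → best response Passive.
Entrant against Passive: payoffs 0.6, 2.2, 5 → best response Accommodate.
Mutual best responses: (Moderate, Passive); (Passive, Accommodate).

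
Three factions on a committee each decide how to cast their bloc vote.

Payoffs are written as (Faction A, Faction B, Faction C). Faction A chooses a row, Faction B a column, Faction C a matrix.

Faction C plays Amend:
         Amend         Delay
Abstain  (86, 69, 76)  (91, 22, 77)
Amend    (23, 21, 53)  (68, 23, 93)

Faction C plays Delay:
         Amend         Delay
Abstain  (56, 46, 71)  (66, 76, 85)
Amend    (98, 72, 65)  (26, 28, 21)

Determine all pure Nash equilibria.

(Abstain, Amend, Amend) and (Abstain, Delay, Delay) and (Amend, Amend, Delay)

Mark each player's best response to every combination of opponents' strategies; a profile where every player is best-responding is a pure Nash equilibrium.
Faction A against (Amend, Amend): payoffs 86, 23 → best response Abstain.
Faction A against (Amend, Delay): payoffs 56, 98 → best response Amend.
Faction A against (Delay, Amend): payoffs 91, 68 → best response Abstain.
Faction A against (Delay, Delay): payoffs 66, 26 → best response Abstain.
Faction B against (Abstain, Amend): payoffs 69, 22 → best response Amend.
Faction B against (Abstain, Delay): payoffs 46, 76 → best response Delay.
Faction B against (Amend, Amend): payoffs 21, 23 → best response Delay.
Faction B against (Amend, Delay): payoffs 72, 28 → best response Amend.
Faction C against (Abstain, Amend): payoffs 76, 71 → best response Amend.
Faction C against (Abstain, Delay): payoffs 77, 85 → best response Delay.
Faction C against (Amend, Amend): payoffs 53, 65 → best response Delay.
Faction C against (Amend, Delay): payoffs 93, 21 → best response Amend.
Mutual best responses: (Abstain, Amend, Amend); (Abstain, Delay, Delay); (Amend, Amend, Delay).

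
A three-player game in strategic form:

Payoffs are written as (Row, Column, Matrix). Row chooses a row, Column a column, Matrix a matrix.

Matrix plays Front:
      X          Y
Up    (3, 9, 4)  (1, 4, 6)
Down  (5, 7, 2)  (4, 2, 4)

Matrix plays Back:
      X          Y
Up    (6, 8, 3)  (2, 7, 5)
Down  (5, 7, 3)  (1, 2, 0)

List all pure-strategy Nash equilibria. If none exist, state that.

(Up, X, Front): Row can switch to Down (3 → 5). Not NE.
(Up, X, Back): Matrix can switch to Front (3 → 4). Not NE.
(Up, Y, Front): Row can switch to Down (1 → 4). Not NE.
(Up, Y, Back): Column can switch to X (7 → 8). Not NE.
(Down, X, Front): Matrix can switch to Back (2 → 3). Not NE.
(Down, X, Back): Row can switch to Up (5 → 6). Not NE.
(The remaining 2 profiles each have a profitable deviation by the same check.)

There is no pure-strategy Nash equilibrium.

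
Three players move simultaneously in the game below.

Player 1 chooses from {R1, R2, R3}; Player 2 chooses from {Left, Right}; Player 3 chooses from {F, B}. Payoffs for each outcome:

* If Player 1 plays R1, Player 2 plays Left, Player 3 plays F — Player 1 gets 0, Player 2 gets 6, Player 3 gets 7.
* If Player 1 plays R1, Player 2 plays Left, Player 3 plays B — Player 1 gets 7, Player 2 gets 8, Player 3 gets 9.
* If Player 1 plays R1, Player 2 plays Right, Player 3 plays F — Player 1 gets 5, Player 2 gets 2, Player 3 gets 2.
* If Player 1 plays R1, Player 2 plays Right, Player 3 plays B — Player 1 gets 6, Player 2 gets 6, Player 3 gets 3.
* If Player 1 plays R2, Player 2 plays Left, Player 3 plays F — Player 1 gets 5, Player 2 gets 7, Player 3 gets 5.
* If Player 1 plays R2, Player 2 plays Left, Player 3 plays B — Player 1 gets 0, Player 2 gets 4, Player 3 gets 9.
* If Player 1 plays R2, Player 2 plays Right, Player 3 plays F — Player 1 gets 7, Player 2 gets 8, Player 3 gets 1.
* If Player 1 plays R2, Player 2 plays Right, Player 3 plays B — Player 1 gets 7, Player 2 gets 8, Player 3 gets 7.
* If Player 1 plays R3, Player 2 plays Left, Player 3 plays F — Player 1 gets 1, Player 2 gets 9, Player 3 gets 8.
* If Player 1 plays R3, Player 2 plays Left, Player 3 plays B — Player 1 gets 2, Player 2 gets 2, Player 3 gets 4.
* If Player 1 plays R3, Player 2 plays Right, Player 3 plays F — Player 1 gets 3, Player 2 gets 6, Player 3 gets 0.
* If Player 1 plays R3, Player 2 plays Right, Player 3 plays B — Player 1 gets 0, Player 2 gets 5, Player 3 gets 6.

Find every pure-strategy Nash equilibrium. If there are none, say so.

Pure-strategy Nash equilibria: (R1, Left, B), (R2, Right, B)

For each strategy profile, look for a profitable unilateral deviation.
(R1, Left, F): Player 1 can switch to R2 (0 → 5). Not NE.
(R1, Left, B): Player 1 gets 7, best alternative 2; Player 2 gets 8, best alternative 6; Player 3 gets 9, best alternative 7. No profitable deviation — NE.
(R1, Right, F): Player 1 can switch to R2 (5 → 7). Not NE.
(R1, Right, B): Player 1 can switch to R2 (6 → 7). Not NE.
(R2, Left, F): Player 2 can switch to Right (7 → 8). Not NE.
(R2, Left, B): Player 1 can switch to R1 (0 → 7). Not NE.
(R2, Right, F): Player 3 can switch to B (1 → 7). Not NE.
(R2, Right, B): Player 1 gets 7, best alternative 6; Player 2 gets 8, best alternative 4; Player 3 gets 7, best alternative 1. No profitable deviation — NE.
(R3, Left, F): Player 1 can switch to R2 (1 → 5). Not NE.
(R3, Left, B): Player 1 can switch to R1 (2 → 7). Not NE.
(R3, Right, F): Player 1 can switch to R1 (3 → 5). Not NE.
(R3, Right, B): Player 1 can switch to R1 (0 → 6). Not NE.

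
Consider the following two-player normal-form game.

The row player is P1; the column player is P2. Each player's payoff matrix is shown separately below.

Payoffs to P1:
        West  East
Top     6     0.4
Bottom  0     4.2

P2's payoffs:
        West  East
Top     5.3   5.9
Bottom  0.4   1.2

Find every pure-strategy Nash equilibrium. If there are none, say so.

P1 against West: payoffs 6, 0 → best response Top.
P1 against East: payoffs 0.4, 4.2 → best response Bottom.
P2 against Top: payoffs 5.3, 5.9 → best response East.
P2 against Bottom: payoffs 0.4, 1.2 → best response East.
Mutual best responses: (Bottom, East).

Pure NE: (Bottom, East)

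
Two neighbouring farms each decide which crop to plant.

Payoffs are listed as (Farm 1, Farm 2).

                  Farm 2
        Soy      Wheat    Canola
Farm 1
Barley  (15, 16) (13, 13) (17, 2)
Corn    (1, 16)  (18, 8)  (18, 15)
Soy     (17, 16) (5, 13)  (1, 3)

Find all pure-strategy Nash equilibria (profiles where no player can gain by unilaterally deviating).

For each player, find the best response to each opponent profile; mutual best responses are the pure NE.
Farm 1 against Soy: payoffs 15, 1, 17 → best response Soy.
Farm 1 against Wheat: payoffs 13, 18, 5 → best response Corn.
Farm 1 against Canola: payoffs 17, 18, 1 → best response Corn.
Farm 2 against Barley: payoffs 16, 13, 2 → best response Soy.
Farm 2 against Corn: payoffs 16, 8, 15 → best response Soy.
Farm 2 against Soy: payoffs 16, 13, 3 → best response Soy.
Mutual best responses: (Soy, Soy).

The unique pure-strategy Nash equilibrium is (Soy, Soy).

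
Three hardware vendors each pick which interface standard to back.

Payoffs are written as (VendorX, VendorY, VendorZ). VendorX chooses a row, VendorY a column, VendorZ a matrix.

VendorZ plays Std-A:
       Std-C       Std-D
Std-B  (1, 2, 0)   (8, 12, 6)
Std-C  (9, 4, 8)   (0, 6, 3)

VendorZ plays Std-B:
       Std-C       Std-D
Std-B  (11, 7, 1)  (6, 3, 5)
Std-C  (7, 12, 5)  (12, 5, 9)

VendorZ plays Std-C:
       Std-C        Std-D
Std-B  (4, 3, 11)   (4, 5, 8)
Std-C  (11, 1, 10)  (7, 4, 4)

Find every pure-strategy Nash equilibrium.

(Std-B, Std-C, Std-A): VendorX can switch to Std-C (1 → 9). Not NE.
(Std-B, Std-C, Std-B): VendorZ can switch to Std-C (1 → 11). Not NE.
(Std-B, Std-C, Std-C): VendorX can switch to Std-C (4 → 11). Not NE.
(Std-B, Std-D, Std-A): VendorZ can switch to Std-C (6 → 8). Not NE.
(Std-B, Std-D, Std-B): VendorX can switch to Std-C (6 → 12). Not NE.
(Std-B, Std-D, Std-C): VendorX can switch to Std-C (4 → 7). Not NE.
(Std-C, Std-C, Std-A): VendorY can switch to Std-D (4 → 6). Not NE.
(Std-C, Std-C, Std-B): VendorX can switch to Std-B (7 → 11). Not NE.
(Std-C, Std-C, Std-C): VendorY can switch to Std-D (1 → 4). Not NE.
(Std-C, Std-D, Std-A): VendorX can switch to Std-B (0 → 8). Not NE.
(Std-C, Std-D, Std-B): VendorY can switch to Std-C (5 → 12). Not NE.
(Std-C, Std-D, Std-C): VendorZ can switch to Std-B (4 → 9). Not NE.

none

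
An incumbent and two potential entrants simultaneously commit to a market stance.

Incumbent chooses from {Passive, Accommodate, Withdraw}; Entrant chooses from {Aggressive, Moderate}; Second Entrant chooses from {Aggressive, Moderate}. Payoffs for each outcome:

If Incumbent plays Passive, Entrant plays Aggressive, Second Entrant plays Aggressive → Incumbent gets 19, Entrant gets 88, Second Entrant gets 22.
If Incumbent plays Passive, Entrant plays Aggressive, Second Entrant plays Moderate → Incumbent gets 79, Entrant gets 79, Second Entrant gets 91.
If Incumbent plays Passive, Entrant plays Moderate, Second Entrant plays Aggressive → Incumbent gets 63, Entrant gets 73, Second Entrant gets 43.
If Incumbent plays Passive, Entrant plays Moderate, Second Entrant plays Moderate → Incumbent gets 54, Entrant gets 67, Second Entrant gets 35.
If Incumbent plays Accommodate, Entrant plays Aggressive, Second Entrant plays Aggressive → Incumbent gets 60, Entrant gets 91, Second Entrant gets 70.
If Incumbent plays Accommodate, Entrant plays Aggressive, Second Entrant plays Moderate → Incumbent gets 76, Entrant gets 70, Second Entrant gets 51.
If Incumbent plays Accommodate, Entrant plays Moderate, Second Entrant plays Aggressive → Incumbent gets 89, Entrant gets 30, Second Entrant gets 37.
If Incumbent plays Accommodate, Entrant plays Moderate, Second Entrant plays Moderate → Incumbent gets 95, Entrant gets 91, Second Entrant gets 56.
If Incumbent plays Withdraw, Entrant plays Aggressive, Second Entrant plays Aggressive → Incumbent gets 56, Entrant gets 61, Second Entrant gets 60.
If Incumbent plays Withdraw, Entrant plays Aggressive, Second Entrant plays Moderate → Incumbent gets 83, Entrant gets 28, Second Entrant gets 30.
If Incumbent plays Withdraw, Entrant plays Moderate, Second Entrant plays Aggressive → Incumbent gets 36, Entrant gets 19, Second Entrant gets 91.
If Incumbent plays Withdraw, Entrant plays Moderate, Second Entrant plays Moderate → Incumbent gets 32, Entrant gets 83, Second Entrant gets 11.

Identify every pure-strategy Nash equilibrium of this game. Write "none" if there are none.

For each strategy profile, look for a profitable unilateral deviation.
(Passive, Aggressive, Aggressive): Incumbent can switch to Accommodate (19 → 60). Not NE.
(Passive, Aggressive, Moderate): Incumbent can switch to Withdraw (79 → 83). Not NE.
(Passive, Moderate, Aggressive): Incumbent can switch to Accommodate (63 → 89). Not NE.
(Passive, Moderate, Moderate): Incumbent can switch to Accommodate (54 → 95). Not NE.
(Accommodate, Aggressive, Aggressive): Incumbent gets 60, best alternative 56; Entrant gets 91, best alternative 30; Second Entrant gets 70, best alternative 51. No profitable deviation — NE.
(Accommodate, Aggressive, Moderate): Incumbent can switch to Passive (76 → 79). Not NE.
(Accommodate, Moderate, Aggressive): Entrant can switch to Aggressive (30 → 91). Not NE.
(Accommodate, Moderate, Moderate): Incumbent gets 95, best alternative 54; Entrant gets 91, best alternative 70; Second Entrant gets 56, best alternative 37. No profitable deviation — NE.
(Withdraw, Aggressive, Aggressive): Incumbent can switch to Accommodate (56 → 60). Not NE.
(Withdraw, Aggressive, Moderate): Entrant can switch to Moderate (28 → 83). Not NE.
(Withdraw, Moderate, Aggressive): Incumbent can switch to Passive (36 → 63). Not NE.
(Withdraw, Moderate, Moderate): Incumbent can switch to Passive (32 → 54). Not NE.

Pure-strategy Nash equilibria: (Accommodate, Aggressive, Aggressive) and (Accommodate, Moderate, Moderate)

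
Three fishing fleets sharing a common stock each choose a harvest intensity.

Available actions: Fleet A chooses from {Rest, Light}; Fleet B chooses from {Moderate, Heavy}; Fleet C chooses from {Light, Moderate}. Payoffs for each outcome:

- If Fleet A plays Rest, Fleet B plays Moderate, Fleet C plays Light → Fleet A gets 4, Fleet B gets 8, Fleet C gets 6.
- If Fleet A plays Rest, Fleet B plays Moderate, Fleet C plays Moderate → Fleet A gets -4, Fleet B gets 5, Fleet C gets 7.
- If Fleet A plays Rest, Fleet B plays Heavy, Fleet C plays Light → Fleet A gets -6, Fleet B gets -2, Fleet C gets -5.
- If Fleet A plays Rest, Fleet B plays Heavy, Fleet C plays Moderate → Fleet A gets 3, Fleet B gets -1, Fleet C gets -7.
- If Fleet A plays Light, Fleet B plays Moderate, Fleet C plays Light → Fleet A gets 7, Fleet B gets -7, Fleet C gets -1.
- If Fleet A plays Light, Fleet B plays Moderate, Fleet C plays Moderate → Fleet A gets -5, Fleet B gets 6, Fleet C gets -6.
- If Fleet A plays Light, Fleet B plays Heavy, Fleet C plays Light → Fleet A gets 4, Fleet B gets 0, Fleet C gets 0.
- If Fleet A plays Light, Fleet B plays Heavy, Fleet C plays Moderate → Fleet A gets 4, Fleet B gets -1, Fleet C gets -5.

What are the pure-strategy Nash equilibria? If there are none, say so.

Fleet A against (Moderate, Light): payoffs 4, 7 → best response Light.
Fleet A against (Moderate, Moderate): payoffs -4, -5 → best response Rest.
Fleet A against (Heavy, Light): payoffs -6, 4 → best response Light.
Fleet A against (Heavy, Moderate): payoffs 3, 4 → best response Light.
Fleet B against (Rest, Light): payoffs 8, -2 → best response Moderate.
Fleet B against (Rest, Moderate): payoffs 5, -1 → best response Moderate.
Fleet B against (Light, Light): payoffs -7, 0 → best response Heavy.
Fleet B against (Light, Moderate): payoffs 6, -1 → best response Moderate.
Fleet C against (Rest, Moderate): payoffs 6, 7 → best response Moderate.
Fleet C against (Rest, Heavy): payoffs -5, -7 → best response Light.
Fleet C against (Light, Moderate): payoffs -1, -6 → best response Light.
Fleet C against (Light, Heavy): payoffs 0, -5 → best response Light.
Mutual best responses: (Rest, Moderate, Moderate); (Light, Heavy, Light).

The pure Nash equilibria are (Rest, Moderate, Moderate); (Light, Heavy, Light).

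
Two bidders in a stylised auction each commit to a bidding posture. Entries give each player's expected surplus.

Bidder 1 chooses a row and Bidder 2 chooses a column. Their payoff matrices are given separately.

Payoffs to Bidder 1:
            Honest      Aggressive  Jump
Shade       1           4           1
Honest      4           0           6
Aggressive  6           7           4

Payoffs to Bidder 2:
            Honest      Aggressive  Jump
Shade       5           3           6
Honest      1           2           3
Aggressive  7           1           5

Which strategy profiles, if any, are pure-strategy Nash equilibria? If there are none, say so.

Bidder 1 against Honest: payoffs 1, 4, 6 → best response Aggressive.
Bidder 1 against Aggressive: payoffs 4, 0, 7 → best response Aggressive.
Bidder 1 against Jump: payoffs 1, 6, 4 → best response Honest.
Bidder 2 against Shade: payoffs 5, 3, 6 → best response Jump.
Bidder 2 against Honest: payoffs 1, 2, 3 → best response Jump.
Bidder 2 against Aggressive: payoffs 7, 1, 5 → best response Honest.
Mutual best responses: (Honest, Jump); (Aggressive, Honest).

Pure-strategy Nash equilibria: (Honest, Jump); (Aggressive, Honest)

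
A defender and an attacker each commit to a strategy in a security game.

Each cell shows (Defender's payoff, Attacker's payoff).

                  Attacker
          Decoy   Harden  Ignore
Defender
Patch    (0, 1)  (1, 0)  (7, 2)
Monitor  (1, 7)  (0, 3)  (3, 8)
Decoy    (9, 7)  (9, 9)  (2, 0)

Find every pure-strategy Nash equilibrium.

Check each profile: it is a Nash equilibrium iff no player can strictly gain by switching unilaterally.
(Patch, Decoy): Defender can switch to Monitor (0 → 1). Not NE.
(Patch, Harden): Defender can switch to Decoy (1 → 9). Not NE.
(Patch, Ignore): Defender gets 7, best alternative 3; Attacker gets 2, best alternative 1. No profitable deviation — NE.
(Monitor, Decoy): Defender can switch to Decoy (1 → 9). Not NE.
(Monitor, Harden): Defender can switch to Patch (0 → 1). Not NE.
(Monitor, Ignore): Defender can switch to Patch (3 → 7). Not NE.
(Decoy, Decoy): Attacker can switch to Harden (7 → 9). Not NE.
(Decoy, Harden): Defender gets 9, best alternative 1; Attacker gets 9, best alternative 7. No profitable deviation — NE.
(The remaining 1 profile has a profitable deviation by the same check.)

(Patch, Ignore) and (Decoy, Harden)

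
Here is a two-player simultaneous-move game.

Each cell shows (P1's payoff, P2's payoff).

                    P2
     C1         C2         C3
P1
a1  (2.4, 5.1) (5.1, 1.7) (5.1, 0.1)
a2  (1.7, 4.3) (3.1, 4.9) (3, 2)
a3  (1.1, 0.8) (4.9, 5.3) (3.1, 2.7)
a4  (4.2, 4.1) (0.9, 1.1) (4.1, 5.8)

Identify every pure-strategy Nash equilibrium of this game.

No pure-strategy Nash equilibrium.

(a1, C1): P1 can switch to a4 (2.4 → 4.2). Not NE.
(a1, C2): P2 can switch to C1 (1.7 → 5.1). Not NE.
(a1, C3): P2 can switch to C1 (0.1 → 5.1). Not NE.
(a2, C1): P1 can switch to a1 (1.7 → 2.4). Not NE.
(a2, C2): P1 can switch to a1 (3.1 → 5.1). Not NE.
(a2, C3): P1 can switch to a1 (3 → 5.1). Not NE.
(The remaining 6 profiles each have a profitable deviation by the same check.)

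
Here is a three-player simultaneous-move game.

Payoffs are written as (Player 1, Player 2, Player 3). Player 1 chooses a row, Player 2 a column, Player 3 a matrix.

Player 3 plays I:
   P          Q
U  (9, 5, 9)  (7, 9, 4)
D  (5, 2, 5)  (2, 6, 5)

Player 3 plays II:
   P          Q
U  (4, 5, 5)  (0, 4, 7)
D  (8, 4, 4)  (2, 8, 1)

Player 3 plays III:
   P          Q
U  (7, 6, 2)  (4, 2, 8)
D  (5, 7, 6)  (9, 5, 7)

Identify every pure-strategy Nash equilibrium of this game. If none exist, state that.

For each strategy profile, look for a profitable unilateral deviation.
(U, P, I): Player 2 can switch to Q (5 → 9). Not NE.
(U, P, II): Player 1 can switch to D (4 → 8). Not NE.
(U, P, III): Player 3 can switch to I (2 → 9). Not NE.
(U, Q, I): Player 3 can switch to II (4 → 7). Not NE.
(U, Q, II): Player 1 can switch to D (0 → 2). Not NE.
(U, Q, III): Player 1 can switch to D (4 → 9). Not NE.
(D, P, I): Player 1 can switch to U (5 → 9). Not NE.
(D, P, II): Player 2 can switch to Q (4 → 8). Not NE.
(The remaining 4 profiles each have a profitable deviation by the same check.)

This game has no pure Nash equilibrium.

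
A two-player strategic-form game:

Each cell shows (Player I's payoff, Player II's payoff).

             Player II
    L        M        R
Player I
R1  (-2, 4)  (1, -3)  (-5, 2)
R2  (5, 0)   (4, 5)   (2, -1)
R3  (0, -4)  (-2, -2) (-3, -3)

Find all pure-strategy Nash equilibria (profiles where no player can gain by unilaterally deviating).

(R2, M)

Player I against L: payoffs -2, 5, 0 → best response R2.
Player I against M: payoffs 1, 4, -2 → best response R2.
Player I against R: payoffs -5, 2, -3 → best response R2.
Player II against R1: payoffs 4, -3, 2 → best response L.
Player II against R2: payoffs 0, 5, -1 → best response M.
Player II against R3: payoffs -4, -2, -3 → best response M.
Mutual best responses: (R2, M).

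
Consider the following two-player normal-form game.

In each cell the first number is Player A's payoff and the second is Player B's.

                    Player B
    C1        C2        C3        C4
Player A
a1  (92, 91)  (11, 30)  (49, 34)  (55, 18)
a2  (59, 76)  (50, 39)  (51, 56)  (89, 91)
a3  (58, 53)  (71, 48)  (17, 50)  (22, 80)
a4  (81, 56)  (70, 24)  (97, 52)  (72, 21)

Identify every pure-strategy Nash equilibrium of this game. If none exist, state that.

The pure Nash equilibria are (a1, C1) and (a2, C4).

For each player, find the best response to each opponent profile; mutual best responses are the pure NE.
Player A against C1: payoffs 92, 59, 58, 81 → best response a1.
Player A against C2: payoffs 11, 50, 71, 70 → best response a3.
Player A against C3: payoffs 49, 51, 17, 97 → best response a4.
Player A against C4: payoffs 55, 89, 22, 72 → best response a2.
Player B against a1: payoffs 91, 30, 34, 18 → best response C1.
Player B against a2: payoffs 76, 39, 56, 91 → best response C4.
Player B against a3: payoffs 53, 48, 50, 80 → best response C4.
Player B against a4: payoffs 56, 24, 52, 21 → best response C1.
Mutual best responses: (a1, C1); (a2, C4).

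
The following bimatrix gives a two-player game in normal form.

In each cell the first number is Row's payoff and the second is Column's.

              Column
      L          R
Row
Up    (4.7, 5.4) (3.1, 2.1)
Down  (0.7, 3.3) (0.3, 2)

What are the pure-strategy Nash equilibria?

The unique pure-strategy Nash equilibrium is (Up, L).

(Up, L): Row gets 4.7, best alternative 0.7; Column gets 5.4, best alternative 2.1. No profitable deviation — NE.
(Up, R): Column can switch to L (2.1 → 5.4). Not NE.
(Down, L): Row can switch to Up (0.7 → 4.7). Not NE.
(Down, R): Row can switch to Up (0.3 → 3.1). Not NE.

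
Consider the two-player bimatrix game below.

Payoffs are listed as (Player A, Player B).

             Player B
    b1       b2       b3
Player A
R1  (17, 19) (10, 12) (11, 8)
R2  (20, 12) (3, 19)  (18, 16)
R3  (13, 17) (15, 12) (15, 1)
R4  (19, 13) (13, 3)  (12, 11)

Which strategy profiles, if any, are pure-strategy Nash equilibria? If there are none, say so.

This game has no pure Nash equilibrium.

Player A against b1: payoffs 17, 20, 13, 19 → best response R2.
Player A against b2: payoffs 10, 3, 15, 13 → best response R3.
Player A against b3: payoffs 11, 18, 15, 12 → best response R2.
Player B against R1: payoffs 19, 12, 8 → best response b1.
Player B against R2: payoffs 12, 19, 16 → best response b2.
Player B against R3: payoffs 17, 12, 1 → best response b1.
Player B against R4: payoffs 13, 3, 11 → best response b1.
No profile is a mutual best response for all players.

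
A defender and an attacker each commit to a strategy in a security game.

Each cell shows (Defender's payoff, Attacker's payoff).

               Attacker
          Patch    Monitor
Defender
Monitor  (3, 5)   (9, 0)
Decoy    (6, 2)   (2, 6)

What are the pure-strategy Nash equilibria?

No pure-strategy Nash equilibrium.

(Monitor, Patch): Defender can switch to Decoy (3 → 6). Not NE.
(Monitor, Monitor): Attacker can switch to Patch (0 → 5). Not NE.
(Decoy, Patch): Attacker can switch to Monitor (2 → 6). Not NE.
(Decoy, Monitor): Defender can switch to Monitor (2 → 9). Not NE.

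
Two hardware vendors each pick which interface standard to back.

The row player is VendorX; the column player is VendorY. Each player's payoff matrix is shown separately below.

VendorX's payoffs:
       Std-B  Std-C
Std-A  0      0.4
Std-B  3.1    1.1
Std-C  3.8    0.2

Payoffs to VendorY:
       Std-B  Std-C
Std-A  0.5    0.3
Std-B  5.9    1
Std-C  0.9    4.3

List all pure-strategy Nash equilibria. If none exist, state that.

VendorX against Std-B: payoffs 0, 3.1, 3.8 → best response Std-C.
VendorX against Std-C: payoffs 0.4, 1.1, 0.2 → best response Std-B.
VendorY against Std-A: payoffs 0.5, 0.3 → best response Std-B.
VendorY against Std-B: payoffs 5.9, 1 → best response Std-B.
VendorY against Std-C: payoffs 0.9, 4.3 → best response Std-C.
No profile is a mutual best response for all players.

No pure-strategy Nash equilibrium.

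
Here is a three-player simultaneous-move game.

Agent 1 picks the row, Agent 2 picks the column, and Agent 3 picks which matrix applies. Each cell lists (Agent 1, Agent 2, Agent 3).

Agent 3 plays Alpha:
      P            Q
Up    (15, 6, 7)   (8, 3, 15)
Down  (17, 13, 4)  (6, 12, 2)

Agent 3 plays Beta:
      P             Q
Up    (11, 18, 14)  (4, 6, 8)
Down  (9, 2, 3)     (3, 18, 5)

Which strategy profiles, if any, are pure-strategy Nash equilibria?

Pure-strategy Nash equilibria: (Up, P, Beta) and (Down, P, Alpha)

For each strategy profile, look for a profitable unilateral deviation.
(Up, P, Alpha): Agent 1 can switch to Down (15 → 17). Not NE.
(Up, P, Beta): Agent 1 gets 11, best alternative 9; Agent 2 gets 18, best alternative 6; Agent 3 gets 14, best alternative 7. No profitable deviation — NE.
(Up, Q, Alpha): Agent 2 can switch to P (3 → 6). Not NE.
(Up, Q, Beta): Agent 2 can switch to P (6 → 18). Not NE.
(Down, P, Alpha): Agent 1 gets 17, best alternative 15; Agent 2 gets 13, best alternative 12; Agent 3 gets 4, best alternative 3. No profitable deviation — NE.
(Down, P, Beta): Agent 1 can switch to Up (9 → 11). Not NE.
(Down, Q, Alpha): Agent 1 can switch to Up (6 → 8). Not NE.
(Down, Q, Beta): Agent 1 can switch to Up (3 → 4). Not NE.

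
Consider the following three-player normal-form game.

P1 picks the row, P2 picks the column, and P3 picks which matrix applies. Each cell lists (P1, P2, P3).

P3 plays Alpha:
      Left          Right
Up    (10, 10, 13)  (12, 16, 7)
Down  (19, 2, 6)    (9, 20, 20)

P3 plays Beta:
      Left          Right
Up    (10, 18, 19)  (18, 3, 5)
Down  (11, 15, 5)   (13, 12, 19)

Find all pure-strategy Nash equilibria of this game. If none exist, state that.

(Up, Right, Alpha)

Mark each player's best response to every combination of opponents' strategies; a profile where every player is best-responding is a pure Nash equilibrium.
P1 against (Left, Alpha): payoffs 10, 19 → best response Down.
P1 against (Left, Beta): payoffs 10, 11 → best response Down.
P1 against (Right, Alpha): payoffs 12, 9 → best response Up.
P1 against (Right, Beta): payoffs 18, 13 → best response Up.
P2 against (Up, Alpha): payoffs 10, 16 → best response Right.
P2 against (Up, Beta): payoffs 18, 3 → best response Left.
P2 against (Down, Alpha): payoffs 2, 20 → best response Right.
P2 against (Down, Beta): payoffs 15, 12 → best response Left.
P3 against (Up, Left): payoffs 13, 19 → best response Beta.
P3 against (Up, Right): payoffs 7, 5 → best response Alpha.
P3 against (Down, Left): payoffs 6, 5 → best response Alpha.
P3 against (Down, Right): payoffs 20, 19 → best response Alpha.
Mutual best responses: (Up, Right, Alpha).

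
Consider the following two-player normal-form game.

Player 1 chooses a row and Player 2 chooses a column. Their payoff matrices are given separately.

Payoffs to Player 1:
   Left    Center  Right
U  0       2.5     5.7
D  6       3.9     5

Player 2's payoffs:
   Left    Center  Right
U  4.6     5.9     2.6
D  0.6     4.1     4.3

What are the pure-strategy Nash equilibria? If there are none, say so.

Player 1 against Left: payoffs 0, 6 → best response D.
Player 1 against Center: payoffs 2.5, 3.9 → best response D.
Player 1 against Right: payoffs 5.7, 5 → best response U.
Player 2 against U: payoffs 4.6, 5.9, 2.6 → best response Center.
Player 2 against D: payoffs 0.6, 4.1, 4.3 → best response Right.
No profile is a mutual best response for all players.

There is no pure-strategy Nash equilibrium.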